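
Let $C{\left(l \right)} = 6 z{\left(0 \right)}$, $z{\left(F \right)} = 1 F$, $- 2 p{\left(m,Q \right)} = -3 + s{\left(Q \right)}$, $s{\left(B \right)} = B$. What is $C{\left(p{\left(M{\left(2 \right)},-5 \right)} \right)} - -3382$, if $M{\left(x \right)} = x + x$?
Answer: $3382$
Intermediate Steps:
$M{\left(x \right)} = 2 x$
$p{\left(m,Q \right)} = \frac{3}{2} - \frac{Q}{2}$ ($p{\left(m,Q \right)} = - \frac{-3 + Q}{2} = \frac{3}{2} - \frac{Q}{2}$)
$z{\left(F \right)} = F$
$C{\left(l \right)} = 0$ ($C{\left(l \right)} = 6 \cdot 0 = 0$)
$C{\left(p{\left(M{\left(2 \right)},-5 \right)} \right)} - -3382 = 0 - -3382 = 0 + 3382 = 3382$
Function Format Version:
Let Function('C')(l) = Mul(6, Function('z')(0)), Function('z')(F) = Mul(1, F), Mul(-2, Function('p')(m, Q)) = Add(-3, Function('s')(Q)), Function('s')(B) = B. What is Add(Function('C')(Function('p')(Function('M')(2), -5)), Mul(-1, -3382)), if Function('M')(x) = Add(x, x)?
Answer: 3382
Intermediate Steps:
Function('M')(x) = Mul(2, x)
Function('p')(m, Q) = Add(Rational(3, 2), Mul(Rational(-1, 2), Q)) (Function('p')(m, Q) = Mul(Rational(-1, 2), Add(-3, Q)) = Add(Rational(3, 2), Mul(Rational(-1, 2), Q)))
Function('z')(F) = F
Function('C')(l) = 0 (Function('C')(l) = Mul(6, 0) = 0)
Add(Function('C')(Function('p')(Function('M')(2), -5)), Mul(-1, -3382)) = Add(0, Mul(-1, -3382)) = Add(0, 3382) = 3382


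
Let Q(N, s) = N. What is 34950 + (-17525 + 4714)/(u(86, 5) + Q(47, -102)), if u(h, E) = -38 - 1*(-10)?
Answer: 651239/19 ≈ 34276.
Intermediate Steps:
u(h, E) = -28 (u(h, E) = -38 + 10 = -28)
34950 + (-17525 + 4714)/(u(86, 5) + Q(47, -102)) = 34950 + (-17525 + 4714)/(-28 + 47) = 34950 - 12811/19 = 651239/19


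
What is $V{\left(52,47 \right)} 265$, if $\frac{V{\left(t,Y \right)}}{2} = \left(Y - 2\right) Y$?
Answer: $1120950$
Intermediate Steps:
$V{\left(t,Y \right)} = 2 Y \left(-2 + Y\right)$ ($V{\left(t,Y \right)} = 2 \left(Y - 2\right) Y = 2 \left(-2 + Y\right) Y = 2 Y \left(-2 + Y\right)$)
$V{\left(52,47 \right)} 265 = 2 \cdot 47 \left(-2 + 47\right) 265 = 2 \cdot 47 \cdot 45 \cdot 265 = 4230 \cdot 265 = 1120950$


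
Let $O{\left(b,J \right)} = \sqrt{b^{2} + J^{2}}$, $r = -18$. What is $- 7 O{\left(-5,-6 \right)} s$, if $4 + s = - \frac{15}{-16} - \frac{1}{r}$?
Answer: $\frac{3031 \sqrt{61}}{144} \approx 164.4$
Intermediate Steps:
$O{\left(b,J \right)} = \sqrt{J^{2} + b^{2}}$
$s = - \frac{433}{144}$ ($s = -4 - \left(- \frac{1}{18} - \frac{15}{16}\right) = -4 - - \frac{143}{144} = -4 + \left(\frac{15}{16} + \frac{1}{18}\right) = -4 + \frac{143}{144} = - \frac{433}{144} \approx -3.0069$)
$- 7 O{\left(-5,-6 \right)} s = - 7 \sqrt{\left(-6\right)^{2} + \left(-5\right)^{2}} \left(- \frac{433}{144}\right) = - 7 \sqrt{36 + 25} \left(- \frac{433}{144}\right) = - 7 \sqrt{61} \left(- \frac{433}{144}\right) = \frac{3031 \sqrt{61}}{144}$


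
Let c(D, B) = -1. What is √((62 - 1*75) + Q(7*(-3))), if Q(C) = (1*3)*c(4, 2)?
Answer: 4*I ≈ 4.0*I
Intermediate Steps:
Q(C) = -3 (Q(C) = (1*3)*(-1) = 3*(-1) = -3)
√((62 - 1*75) + Q(7*(-3))) = √((62 - 1*75) - 3) = √((62 - 75) - 3) = √(-13 - 3) = √(-16) = 4*I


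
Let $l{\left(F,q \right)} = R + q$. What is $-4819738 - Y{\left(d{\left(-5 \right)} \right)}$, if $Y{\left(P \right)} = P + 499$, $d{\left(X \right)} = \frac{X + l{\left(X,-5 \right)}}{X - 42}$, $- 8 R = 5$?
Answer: $- \frac{1812409197}{376} \approx -4.8202 \cdot 10^{6}$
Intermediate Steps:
$R = - \frac{5}{8}$ ($R = \left(- \frac{1}{8}\right) 5 = - \frac{5}{8} \approx -0.625$)
$l{\left(F,q \right)} = - \frac{5}{8} + q$
$d{\left(X \right)} = \frac{- \frac{45}{8} + X}{-42 + X}$ ($d{\left(X \right)} = \frac{X - \frac{45}{8}}{X - 42} = \frac{X - \frac{45}{8}}{-42 + X} = \frac{- \frac{45}{8} + X}{-42 + X}$)
$Y{\left(P \right)} = 499 + P$
$-4819738 - Y{\left(d{\left(-5 \right)} \right)} = -4819738 - \left(499 + \frac{- \frac{45}{8} - 5}{-42 - 5}\right) = -4819738 - \left(499 + \frac{1}{-47} \left(- \frac{85}{8}\right)\right) = -4819738 - \left(499 - - \frac{85}{376}\right) = -4819738 - \left(499 + \frac{85}{376}\right) = -4819738 - \frac{187709}{376} = - \frac{1812409197}{376}$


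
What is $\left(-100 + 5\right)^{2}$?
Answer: $9025$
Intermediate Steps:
$\left(-100 + 5\right)^{2} = \left(-95\right)^{2} = 9025$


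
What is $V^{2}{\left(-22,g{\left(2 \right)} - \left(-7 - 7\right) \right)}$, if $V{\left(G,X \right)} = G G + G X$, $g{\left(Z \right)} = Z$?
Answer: $17424$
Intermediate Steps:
$V{\left(G,X \right)} = G^{2} + G X$
$V^{2}{\left(-22,g{\left(2 \right)} - \left(-7 - 7\right) \right)} = \left(- 22 \left(-22 + \left(2 - \left(-7 - 7\right)\right)\right)\right)^{2} = \left(- 22 \left(-22 + \left(2 - -14\right)\right)\right)^{2} = \left(- 22 \left(-22 + \left(2 + 14\right)\right)\right)^{2} = \left(- 22 \left(-22 + 16\right)\right)^{2} = \left(\left(-22\right) \left(-6\right)\right)^{2} = 132^{2} = 17424$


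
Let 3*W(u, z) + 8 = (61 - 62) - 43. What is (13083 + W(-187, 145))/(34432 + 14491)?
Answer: 39197/146769 ≈ 0.26707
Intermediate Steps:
W(u, z) = -52/3 (W(u, z) = -8/3 + ((61 - 62) - 43)/3 = -8/3 + (-1 - 43)/3 = -8/3 + (⅓)*(-44) = -8/3 - 44/3 = -52/3)
(13083 + W(-187, 145))/(34432 + 14491) = (13083 - 52/3)/(34432 + 14491) = (39197/3)/48923 = (39197/3)*(1/48923) = 39197/146769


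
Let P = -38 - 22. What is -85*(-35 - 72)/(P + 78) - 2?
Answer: 9059/18 ≈ 503.28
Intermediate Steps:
P = -60
-85*(-35 - 72)/(P + 78) - 2 = -85*(-35 - 72)/(-60 + 78) - 2 = -(-9095)/18 - 2 = -85*(-107/18) - 2 = 9095/18 - 2 = 9059/18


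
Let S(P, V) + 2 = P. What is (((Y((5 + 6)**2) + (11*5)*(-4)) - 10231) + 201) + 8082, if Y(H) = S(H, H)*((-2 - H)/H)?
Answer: -276965/121 ≈ -2289.0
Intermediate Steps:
S(P, V) = -2 + P
Y(H) = (-2 + H)*(-2 - H)/H (Y(H) = (-2 + H)*((-2 - H)/H) = (-2 + H)*(-2 - H)/H)
(((Y((5 + 6)**2) + (11*5)*(-4)) - 10231) + 201) + 8082 = ((((-(5 + 6)**2 + 4/((5 + 6)**2)) + (11*5)*(-4)) - 10231) + 201) + 8082 = ((((-1*11**2 + 4/(11**2)) + 55*(-4)) - 10231) + 201) + 8082 = ((((-1*121 + 4/121) - 220) - 10231) + 201) + 8082 = ((((-121 + 4*(1/121)) - 220) - 10231) + 201) + 8082 = ((((-121 + 4/121) - 220) - 10231) + 201) + 8082 = (((-14637/121 - 220) - 10231) + 201) + 8082 = ((-41257/121 - 10231) + 201) + 8082 = (-1279208/121 + 201) + 8082 = -1254887/121 + 8082 = -276965/121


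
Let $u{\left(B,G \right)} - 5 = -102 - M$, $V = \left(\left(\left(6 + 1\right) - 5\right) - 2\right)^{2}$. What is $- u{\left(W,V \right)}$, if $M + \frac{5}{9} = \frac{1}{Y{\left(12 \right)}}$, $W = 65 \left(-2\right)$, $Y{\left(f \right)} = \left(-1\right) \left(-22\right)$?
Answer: $\frac{19105}{198} \approx 96.49$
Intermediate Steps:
$Y{\left(f \right)} = 22$
$W = -130$
$M = - \frac{101}{198}$ ($M = - \frac{5}{9} + \frac{1}{22} = - \frac{101}{198} \approx -0.5101$)
$V = 0$ ($V = \left(\left(7 - 5\right) - 2\right)^{2} = \left(2 - 2\right)^{2} = 0^{2} = 0$)
$u{\left(B,G \right)} = - \frac{19105}{198}$ ($u{\left(B,G \right)} = 5 - \frac{20095}{198} = - \frac{19105}{198}$)
$- u{\left(W,V \right)} = \left(-1\right) \left(- \frac{19105}{198}\right) = \frac{19105}{198}$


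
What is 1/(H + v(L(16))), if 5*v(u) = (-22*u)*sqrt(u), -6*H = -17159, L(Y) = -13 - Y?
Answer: 2573850/7785735961 - 114840*I*sqrt(29)/7785735961 ≈ 0.00033059 - 7.9431e-5*I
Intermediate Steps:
H = 17159/6 (H = -1/6*(-17159) = 17159/6 ≈ 2859.8)
v(u) = -22*u**(3/2)/5 (v(u) = ((-22*u)*sqrt(u))/5 = (-22*u**(3/2))/5 = -22*u**(3/2)/5)
1/(H + v(L(16))) = 1/(17159/6 - 22*(-13 - 1*16)**(3/2)/5) = 1/(17159/6 - 22*(-13 - 16)**(3/2)/5) = 1/(17159/6 - (-638)*I*sqrt(29)/5) = 1/(17159/6 + 638*I*sqrt(29)/5)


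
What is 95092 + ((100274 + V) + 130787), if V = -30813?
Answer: 295340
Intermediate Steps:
95092 + ((100274 + V) + 130787) = 95092 + ((100274 - 30813) + 130787) = 95092 + (69461 + 130787) = 95092 + 200248 = 295340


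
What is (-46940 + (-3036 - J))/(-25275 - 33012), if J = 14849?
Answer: 64825/58287 ≈ 1.1122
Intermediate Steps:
(-46940 + (-3036 - J))/(-25275 - 33012) = (-46940 + (-3036 - 1*14849))/(-25275 - 33012) = (-46940 + (-3036 - 14849))/(-58287) = (-46940 - 17885)*(-1/58287) = -64825*(-1/58287) = 64825/58287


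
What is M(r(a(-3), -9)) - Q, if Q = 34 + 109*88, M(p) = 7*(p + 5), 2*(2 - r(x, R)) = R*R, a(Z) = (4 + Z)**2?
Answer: -19721/2 ≈ -9860.5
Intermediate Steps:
r(x, R) = 2 - R**2/2 (r(x, R) = 2 - R*R/2 = 2 - R**2/2)
M(p) = 35 + 7*p (M(p) = 7*(5 + p) = 35 + 7*p)
Q = 9626 (Q = 34 + 9592 = 9626)
M(r(a(-3), -9)) - Q = (35 + 7*(2 - 1/2*(-9)**2)) - 1*9626 = (35 + 7*(2 - 1/2*81)) - 9626 = (35 + 7*(2 - 81/2)) - 9626 = (35 + 7*(-77/2)) - 9626 = (35 - 539/2) - 9626 = -469/2 - 9626 = -19721/2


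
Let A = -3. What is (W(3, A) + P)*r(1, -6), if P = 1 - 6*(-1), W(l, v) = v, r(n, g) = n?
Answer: 4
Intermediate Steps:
P = 7 (P = 1 + 6 = 7)
(W(3, A) + P)*r(1, -6) = (-3 + 7)*1 = 4*1 = 4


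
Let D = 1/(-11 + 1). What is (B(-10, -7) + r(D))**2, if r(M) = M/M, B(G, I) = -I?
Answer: 64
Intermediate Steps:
D = -1/10 (D = 1/(-10) = -1/10 ≈ -0.10000)
r(M) = 1
(B(-10, -7) + r(D))**2 = (-1*(-7) + 1)**2 = (7 + 1)**2 = 8**2 = 64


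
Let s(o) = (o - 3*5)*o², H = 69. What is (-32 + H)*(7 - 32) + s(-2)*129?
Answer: -9697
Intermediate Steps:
s(o) = o²*(-15 + o) (s(o) = (o - 15)*o² = (-15 + o)*o² = o²*(-15 + o))
(-32 + H)*(7 - 32) + s(-2)*129 = (-32 + 69)*(7 - 32) + ((-2)²*(-15 - 2))*129 = 37*(-25) + (4*(-17))*129 = -925 - 68*129 = -925 - 8772 = -9697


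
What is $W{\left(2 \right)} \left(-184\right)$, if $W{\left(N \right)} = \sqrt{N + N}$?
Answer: $-368$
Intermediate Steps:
$W{\left(N \right)} = \sqrt{2} \sqrt{N}$ ($W{\left(N \right)} = \sqrt{2 N} = \sqrt{2} \sqrt{N}$)
$W{\left(2 \right)} \left(-184\right) = \sqrt{2} \sqrt{2} \left(-184\right) = 2 \left(-184\right) = -368$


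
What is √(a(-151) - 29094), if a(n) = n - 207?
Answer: 2*I*√7363 ≈ 171.62*I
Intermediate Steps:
a(n) = -207 + n
√(a(-151) - 29094) = √((-207 - 151) - 29094) = √(-358 - 29094) = √(-29452) = 2*I*√7363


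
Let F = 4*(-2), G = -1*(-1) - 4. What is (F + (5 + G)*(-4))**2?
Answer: 256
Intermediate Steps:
G = -3 (G = 1 - 4 = -3)
F = -8
(F + (5 + G)*(-4))**2 = (-8 + (5 - 3)*(-4))**2 = (-8 + 2*(-4))**2 = (-8 - 8)**2 = (-16)**2 = 256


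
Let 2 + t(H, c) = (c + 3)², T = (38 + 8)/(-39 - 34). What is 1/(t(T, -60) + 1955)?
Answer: 1/5202 ≈ 0.00019223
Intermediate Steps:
T = -46/73 (T = 46/(-73) = 46*(-1/73) = -46/73 ≈ -0.63014)
t(H, c) = -2 + (3 + c)² (t(H, c) = -2 + (c + 3)² = -2 + (3 + c)²)
1/(t(T, -60) + 1955) = 1/((-2 + (3 - 60)²) + 1955) = 1/((-2 + (-57)²) + 1955) = 1/((-2 + 3249) + 1955) = 1/(3247 + 1955) = 1/5202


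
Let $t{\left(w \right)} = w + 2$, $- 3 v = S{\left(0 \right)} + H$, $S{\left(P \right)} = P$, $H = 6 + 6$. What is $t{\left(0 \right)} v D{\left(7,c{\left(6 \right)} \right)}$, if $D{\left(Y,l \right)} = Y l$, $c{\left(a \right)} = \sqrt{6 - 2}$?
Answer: $-112$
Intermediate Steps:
$H = 12$
$c{\left(a \right)} = 2$ ($c{\left(a \right)} = \sqrt{4} = 2$)
$v = -4$ ($v = - \frac{0 + 12}{3} = \left(- \frac{1}{3}\right) 12 = -4$)
$t{\left(w \right)} = 2 + w$
$t{\left(0 \right)} v D{\left(7,c{\left(6 \right)} \right)} = \left(2 + 0\right) \left(-4\right) 7 \cdot 2 = 2 \left(-4\right) 14 = \left(-8\right) 14 = -112$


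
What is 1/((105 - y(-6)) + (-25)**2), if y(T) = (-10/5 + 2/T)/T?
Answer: 18/13133 ≈ 0.0013706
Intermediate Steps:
y(T) = (-2 + 2/T)/T (y(T) = (-10*1/5 + 2/T)/T = (-2 + 2/T)/T)
1/((105 - y(-6)) + (-25)**2) = 1/((105 - 2*(1 - 1*(-6))/(-6)**2) + (-25)**2) = 1/((105 - 2*(1 + 6)/36) + 625) = 1/((105 - 2*7/36) + 625) = 1/((105 - 1*7/18) + 625) = 1/((105 - 7/18) + 625) = 1/(1883/18 + 625) = 1/(13133/18) = 18/13133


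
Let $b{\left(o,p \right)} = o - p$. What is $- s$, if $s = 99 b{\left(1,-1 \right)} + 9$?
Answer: $-207$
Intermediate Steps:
$s = 207$ ($s = 99 \left(1 - -1\right) + 9 = 99 \left(1 + 1\right) + 9 = 99 \cdot 2 + 9 = 198 + 9 = 207$)
$- s = \left(-1\right) 207 = -207$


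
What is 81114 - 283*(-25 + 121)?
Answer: 53946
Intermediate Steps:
81114 - 283*(-25 + 121) = 81114 - 283*96 = 81114 - 1*27168 = 81114 - 27168 = 53946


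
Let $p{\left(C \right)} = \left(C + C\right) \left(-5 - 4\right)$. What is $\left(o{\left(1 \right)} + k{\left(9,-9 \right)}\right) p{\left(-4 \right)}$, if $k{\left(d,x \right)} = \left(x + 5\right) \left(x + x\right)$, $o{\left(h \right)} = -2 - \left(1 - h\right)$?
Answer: $5040$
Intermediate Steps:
$o{\left(h \right)} = -3 + h$ ($o{\left(h \right)} = -2 + \left(-1 + h\right) = -3 + h$)
$p{\left(C \right)} = - 18 C$ ($p{\left(C \right)} = 2 C \left(-9\right) = - 18 C$)
$k{\left(d,x \right)} = 2 x \left(5 + x\right)$ ($k{\left(d,x \right)} = \left(5 + x\right) 2 x = 2 x \left(5 + x\right)$)
$\left(o{\left(1 \right)} + k{\left(9,-9 \right)}\right) p{\left(-4 \right)} = \left(\left(-3 + 1\right) + 2 \left(-9\right) \left(5 - 9\right)\right) \left(\left(-18\right) \left(-4\right)\right) = \left(-2 + 2 \left(-9\right) \left(-4\right)\right) 72 = \left(-2 + 72\right) 72 = 70 \cdot 72 = 5040$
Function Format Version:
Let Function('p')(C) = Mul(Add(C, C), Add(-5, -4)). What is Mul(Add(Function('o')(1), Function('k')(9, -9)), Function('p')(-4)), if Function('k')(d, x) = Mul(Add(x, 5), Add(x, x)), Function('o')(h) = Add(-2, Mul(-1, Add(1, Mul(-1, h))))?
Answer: 5040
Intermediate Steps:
Function('o')(h) = Add(-3, h) (Function('o')(h) = Add(-2, Add(-1, h)) = Add(-3, h))
Function('p')(C) = Mul(-18, C) (Function('p')(C) = Mul(Mul(2, C), -9) = Mul(-18, C))
Function('k')(d, x) = Mul(2, x, Add(5, x)) (Function('k')(d, x) = Mul(Add(5, x), Mul(2, x)) = Mul(2, x, Add(5, x)))
Mul(Add(Function('o')(1), Function('k')(9, -9)), Function('p')(-4)) = Mul(Add(Add(-3, 1), Mul(2, -9, Add(5, -9))), Mul(-18, -4)) = Mul(Add(-2, Mul(2, -9, -4)), 72) = Mul(Add(-2, 72), 72) = Mul(70, 72) = 5040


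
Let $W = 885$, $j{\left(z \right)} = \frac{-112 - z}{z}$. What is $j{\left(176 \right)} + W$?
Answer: $\frac{9717}{11} \approx 883.36$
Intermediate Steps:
$j{\left(z \right)} = \frac{-112 - z}{z}$
$j{\left(176 \right)} + W = \frac{-112 - 176}{176} + 885 = \frac{1}{176} \left(-288\right) + 885 = - \frac{18}{11} + 885 = \frac{9717}{11}$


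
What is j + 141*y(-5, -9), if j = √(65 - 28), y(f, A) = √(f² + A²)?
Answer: √37 + 141*√106 ≈ 1457.8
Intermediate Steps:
y(f, A) = √(A² + f²)
j = √37 ≈ 6.0828
j + 141*y(-5, -9) = √37 + 141*√((-9)² + (-5)²) = √37 + 141*√(81 + 25) = √37 + 141*√106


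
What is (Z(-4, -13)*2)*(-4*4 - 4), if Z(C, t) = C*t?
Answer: -2080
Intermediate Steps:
(Z(-4, -13)*2)*(-4*4 - 4) = (-4*(-13)*2)*(-4*4 - 4) = (52*2)*(-16 - 4) = 104*(-20) = -2080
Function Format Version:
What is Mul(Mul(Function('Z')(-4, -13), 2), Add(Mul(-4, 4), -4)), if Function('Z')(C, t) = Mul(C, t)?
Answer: -2080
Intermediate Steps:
Mul(Mul(Function('Z')(-4, -13), 2), Add(Mul(-4, 4), -4)) = Mul(Mul(Mul(-4, -13), 2), Add(Mul(-4, 4), -4)) = Mul(Mul(52, 2), Add(-16, -4)) = Mul(104, -20) = -2080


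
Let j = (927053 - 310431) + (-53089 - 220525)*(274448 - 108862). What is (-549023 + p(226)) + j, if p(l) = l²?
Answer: -45306529129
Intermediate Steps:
j = -45306031182 (j = 616622 - 273614*165586 = 616622 - 45306647804 = -45306031182)
(-549023 + p(226)) + j = (-549023 + 226²) - 45306031182 = (-549023 + 51076) - 45306031182 = -497947 - 45306031182 = -45306529129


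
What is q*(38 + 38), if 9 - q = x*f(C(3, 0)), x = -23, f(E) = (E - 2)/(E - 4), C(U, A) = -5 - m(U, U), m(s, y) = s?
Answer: 6422/3 ≈ 2140.7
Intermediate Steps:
C(U, A) = -5 - U
f(E) = (-2 + E)/(-4 + E)
q = 169/6 (q = 9 - (-23)*(-2 + (-5 - 1*3))/(-4 + (-5 - 1*3)) = 9 - (-23)*(-2 + (-5 - 3))/(-4 + (-5 - 3)) = 9 - (-23)*(-2 - 8)/(-4 - 8) = 9 - (-23)*-10/(-12) = 9 - (-23)*(-1/12*(-10)) = 9 - (-23)*5/6 = 9 - 1*(-115/6) = 9 + 115/6 = 169/6 ≈ 28.167)
q*(38 + 38) = 169*(38 + 38)/6 = (169/6)*76 = 6422/3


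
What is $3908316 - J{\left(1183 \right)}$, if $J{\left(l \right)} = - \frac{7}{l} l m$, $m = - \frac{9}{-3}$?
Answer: $3908337$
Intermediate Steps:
$m = 3$ ($m = \left(-9\right) \left(- \frac{1}{3}\right) = 3$)
$J{\left(l \right)} = -21$ ($J{\left(l \right)} = - \frac{7}{l} l 3 = \left(-7\right) 3 = -21$)
$3908316 - J{\left(1183 \right)} = 3908316 - -21 = 3908316 + 21 = 3908337$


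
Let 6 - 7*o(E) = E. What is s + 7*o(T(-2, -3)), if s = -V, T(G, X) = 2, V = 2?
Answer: 2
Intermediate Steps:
o(E) = 6/7 - E/7
s = -2 (s = -1*2 = -2)
s + 7*o(T(-2, -3)) = -2 + 7*(6/7 - ⅐*2) = -2 + 7*(6/7 - 2/7) = -2 + 7*(4/7) = -2 + 4 = 2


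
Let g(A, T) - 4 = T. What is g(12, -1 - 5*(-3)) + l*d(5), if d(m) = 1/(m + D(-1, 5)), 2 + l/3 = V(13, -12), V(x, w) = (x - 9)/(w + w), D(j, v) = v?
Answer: 347/20 ≈ 17.350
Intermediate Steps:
g(A, T) = 4 + T
V(x, w) = (-9 + x)/(2*w) (V(x, w) = (-9 + x)/((2*w)) = (-9 + x)*(1/(2*w)) = (-9 + x)/(2*w))
l = -13/2 (l = -6 + 3*((½)*(-9 + 13)/(-12)) = -6 + 3*((½)*(-1/12)*4) = -6 + 3*(-⅙) = -6 - ½ = -13/2 ≈ -6.5000)
d(m) = 1/(5 + m) (d(m) = 1/(m + 5) = 1/(5 + m))
g(12, -1 - 5*(-3)) + l*d(5) = (4 + (-1 - 5*(-3))) - 13/(2*(5 + 5)) = (4 + (-1 + 15)) - 13/2/10 = (4 + 14) - 13/2*⅒ = 18 - 13/20 = 347/20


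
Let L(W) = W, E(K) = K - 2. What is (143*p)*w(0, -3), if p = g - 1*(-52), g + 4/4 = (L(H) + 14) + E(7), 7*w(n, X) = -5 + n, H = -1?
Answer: -49335/7 ≈ -7047.9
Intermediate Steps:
E(K) = -2 + K
w(n, X) = -5/7 + n/7 (w(n, X) = (-5 + n)/7 = -5/7 + n/7)
g = 17 (g = -1 + ((-1 + 14) + (-2 + 7)) = -1 + (13 + 5) = -1 + 18 = 17)
p = 69 (p = 17 - 1*(-52) = 17 + 52 = 69)
(143*p)*w(0, -3) = (143*69)*(-5/7 + (⅐)*0) = 9867*(-5/7 + 0) = 9867*(-5/7) = -49335/7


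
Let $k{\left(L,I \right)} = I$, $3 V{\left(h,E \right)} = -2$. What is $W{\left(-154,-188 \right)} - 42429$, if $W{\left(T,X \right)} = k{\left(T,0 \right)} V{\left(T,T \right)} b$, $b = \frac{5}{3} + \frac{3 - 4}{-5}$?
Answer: $-42429$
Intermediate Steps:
$V{\left(h,E \right)} = - \frac{2}{3}$ ($V{\left(h,E \right)} = \frac{1}{3} \left(-2\right) = - \frac{2}{3}$)
$b = \frac{28}{15}$ ($b = 5 \cdot \frac{1}{3} - - \frac{1}{5} = \frac{5}{3} + \frac{1}{5} = \frac{28}{15} \approx 1.8667$)
$W{\left(T,X \right)} = 0$ ($W{\left(T,X \right)} = 0 \left(- \frac{2}{3}\right) \frac{28}{15} = 0 \cdot \frac{28}{15} = 0$)
$W{\left(-154,-188 \right)} - 42429 = 0 - 42429 = -42429$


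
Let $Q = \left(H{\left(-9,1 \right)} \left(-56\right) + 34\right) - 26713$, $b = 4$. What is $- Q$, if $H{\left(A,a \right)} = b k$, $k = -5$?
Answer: $25559$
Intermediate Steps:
$H{\left(A,a \right)} = -20$ ($H{\left(A,a \right)} = 4 \left(-5\right) = -20$)
$Q = -25559$ ($Q = \left(\left(-20\right) \left(-56\right) + 34\right) - 26713 = \left(1120 + 34\right) - 26713 = 1154 - 26713 = -25559$)
$- Q = \left(-1\right) \left(-25559\right) = 25559$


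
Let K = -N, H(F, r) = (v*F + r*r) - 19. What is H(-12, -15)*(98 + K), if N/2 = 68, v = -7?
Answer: -11020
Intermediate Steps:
N = 136 (N = 2*68 = 136)
H(F, r) = -19 + r² - 7*F (H(F, r) = (-7*F + r*r) - 19 = (-7*F + r²) - 19 = (r² - 7*F) - 19 = -19 + r² - 7*F)
K = -136 (K = -1*136 = -136)
H(-12, -15)*(98 + K) = (-19 + (-15)² - 7*(-12))*(98 - 136) = (-19 + 225 + 84)*(-38) = 290*(-38) = -11020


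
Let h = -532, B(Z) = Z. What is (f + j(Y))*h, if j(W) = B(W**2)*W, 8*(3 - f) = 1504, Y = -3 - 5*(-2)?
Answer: -84056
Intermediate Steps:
Y = 7 (Y = -3 + 10 = 7)
f = -185 (f = 3 - 1/8*1504 = 3 - 188 = -185)
j(W) = W**3 (j(W) = W**2*W = W**3)
(f + j(Y))*h = (-185 + 7**3)*(-532) = (-185 + 343)*(-532) = 158*(-532) = -84056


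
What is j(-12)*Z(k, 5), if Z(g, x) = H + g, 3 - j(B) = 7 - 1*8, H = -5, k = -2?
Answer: -28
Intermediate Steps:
j(B) = 4 (j(B) = 3 - (7 - 1*8) = 3 - (7 - 8) = 3 - 1*(-1) = 3 + 1 = 4)
Z(g, x) = -5 + g
j(-12)*Z(k, 5) = 4*(-5 - 2) = 4*(-7) = -28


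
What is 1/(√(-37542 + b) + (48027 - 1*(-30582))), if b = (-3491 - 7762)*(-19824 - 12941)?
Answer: 26203/1936902626 - √368667003/5810707878 ≈ 1.0224e-5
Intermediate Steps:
b = 368704545 (b = -11253*(-32765) = 368704545)
1/(√(-37542 + b) + (48027 - 1*(-30582))) = 1/(√(-37542 + 368704545) + (48027 - 1*(-30582))) = 1/(√368667003 + (48027 + 30582)) = 1/(√368667003 + 78609) = 1/(78609 + √368667003)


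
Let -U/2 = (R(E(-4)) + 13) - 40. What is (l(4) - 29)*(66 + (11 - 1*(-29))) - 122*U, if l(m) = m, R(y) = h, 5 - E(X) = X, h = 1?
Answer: -8994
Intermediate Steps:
E(X) = 5 - X
R(y) = 1
U = 52 (U = -2*((1 + 13) - 40) = -2*(14 - 40) = -2*(-26) = 52)
(l(4) - 29)*(66 + (11 - 1*(-29))) - 122*U = (4 - 29)*(66 + (11 - 1*(-29))) - 122*52 = -25*(66 + (11 + 29)) - 6344 = -25*(66 + 40) - 6344 = -25*106 - 6344 = -2650 - 6344 = -8994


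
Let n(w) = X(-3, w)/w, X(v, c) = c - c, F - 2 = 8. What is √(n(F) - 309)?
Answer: I*√309 ≈ 17.578*I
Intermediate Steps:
F = 10 (F = 2 + 8 = 10)
X(v, c) = 0
n(w) = 0 (n(w) = 0/w = 0)
√(n(F) - 309) = √(0 - 309) = √(-309) = I*√309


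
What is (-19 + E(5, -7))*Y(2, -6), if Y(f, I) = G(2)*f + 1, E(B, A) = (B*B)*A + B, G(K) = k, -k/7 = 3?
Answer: 7749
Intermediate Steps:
k = -21 (k = -7*3 = -21)
G(K) = -21
E(B, A) = B + A*B**2 (E(B, A) = B**2*A + B = A*B**2 + B = B + A*B**2)
Y(f, I) = 1 - 21*f (Y(f, I) = -21*f + 1 = 1 - 21*f)
(-19 + E(5, -7))*Y(2, -6) = (-19 + 5*(1 - 7*5))*(1 - 21*2) = (-19 + 5*(1 - 35))*(1 - 42) = (-19 + 5*(-34))*(-41) = (-19 - 170)*(-41) = -189*(-41) = 7749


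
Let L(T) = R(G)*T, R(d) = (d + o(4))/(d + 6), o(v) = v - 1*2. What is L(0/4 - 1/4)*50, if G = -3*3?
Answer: -175/6 ≈ -29.167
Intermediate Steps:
o(v) = -2 + v (o(v) = v - 2 = -2 + v)
G = -9
R(d) = (2 + d)/(6 + d) (R(d) = (d + (-2 + 4))/(d + 6) = (d + 2)/(6 + d) = (2 + d)/(6 + d))
L(T) = 7*T/3 (L(T) = ((2 - 9)/(6 - 9))*T = (-7/(-3))*T = (-⅓*(-7))*T = 7*T/3)
L(0/4 - 1/4)*50 = (7*(0/4 - 1/4)/3)*50 = (7*(0*(¼) - 1*¼)/3)*50 = (7*(0 - ¼)/3)*50 = ((7/3)*(-¼))*50 = -7/12*50 = -175/6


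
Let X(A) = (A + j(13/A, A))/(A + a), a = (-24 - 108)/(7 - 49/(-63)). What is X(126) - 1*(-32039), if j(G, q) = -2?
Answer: 30566291/954 ≈ 32040.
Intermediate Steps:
a = -594/35 (a = -132/(7 - 49*(-1/63)) = -132/(7 + 7/9) = -132/70/9 = -132*9/70 = -594/35 ≈ -16.971)
X(A) = (-2 + A)/(-594/35 + A) (X(A) = (A - 2)/(A - 594/35) = (-2 + A)/(-594/35 + A))
X(126) - 1*(-32039) = 35*(-2 + 126)/(-594 + 35*126) - 1*(-32039) = 35*124/(-594 + 4410) + 32039 = 35*124/3816 + 32039 = 35*(1/3816)*124 + 32039 = 1085/954 + 32039 = 30566291/954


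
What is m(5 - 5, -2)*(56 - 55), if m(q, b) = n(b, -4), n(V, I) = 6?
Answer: 6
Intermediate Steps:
m(q, b) = 6
m(5 - 5, -2)*(56 - 55) = 6*(56 - 55) = 6*1 = 6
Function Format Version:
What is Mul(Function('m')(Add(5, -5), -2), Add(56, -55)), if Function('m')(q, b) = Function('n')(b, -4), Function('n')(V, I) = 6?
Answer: 6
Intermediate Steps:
Function('m')(q, b) = 6
Mul(Function('m')(Add(5, -5), -2), Add(56, -55)) = Mul(6, Add(56, -55)) = Mul(6, 1) = 6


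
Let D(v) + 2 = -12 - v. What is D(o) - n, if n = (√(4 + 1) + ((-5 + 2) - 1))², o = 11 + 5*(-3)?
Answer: -31 + 8*√5 ≈ -13.111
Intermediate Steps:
o = -4 (o = 11 - 15 = -4)
n = (-4 + √5)² (n = (√5 + (-3 - 1))² = (√5 - 4)² = (-4 + √5)² ≈ 3.1115)
D(v) = -14 - v (D(v) = -2 + (-12 - v) = -14 - v)
D(o) - n = (-14 - 1*(-4)) - (4 - √5)² = (-14 + 4) - (4 - √5)² = -10 - (4 - √5)²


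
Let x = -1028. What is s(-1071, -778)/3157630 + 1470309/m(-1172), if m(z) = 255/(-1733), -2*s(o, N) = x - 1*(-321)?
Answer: -153253045763847/15337060 ≈ -9.9923e+6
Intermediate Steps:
s(o, N) = 707/2 (s(o, N) = -(-1028 - 1*(-321))/2 = -(-1028 + 321)/2 = -½*(-707) = 707/2)
m(z) = -255/1733 (m(z) = 255*(-1/1733) = -255/1733)
s(-1071, -778)/3157630 + 1470309/m(-1172) = (707/2)/3157630 + 1470309/(-255/1733) = (707/2)*(1/3157630) + 1470309*(-1733/255) = 101/902180 - 849348499/85 = -153253045763847/15337060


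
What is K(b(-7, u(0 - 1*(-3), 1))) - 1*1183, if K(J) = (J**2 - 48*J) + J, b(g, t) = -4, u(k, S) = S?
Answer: -979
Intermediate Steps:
K(J) = J**2 - 47*J
K(b(-7, u(0 - 1*(-3), 1))) - 1*1183 = -4*(-47 - 4) - 1*1183 = -4*(-51) - 1183 = 204 - 1183 = -979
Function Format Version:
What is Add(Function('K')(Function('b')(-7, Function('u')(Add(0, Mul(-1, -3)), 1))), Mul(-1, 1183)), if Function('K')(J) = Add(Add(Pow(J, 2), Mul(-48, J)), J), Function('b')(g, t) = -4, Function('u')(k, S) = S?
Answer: -979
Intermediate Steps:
Function('K')(J) = Add(Pow(J, 2), Mul(-47, J))
Add(Function('K')(Function('b')(-7, Function('u')(Add(0, Mul(-1, -3)), 1))), Mul(-1, 1183)) = Add(Mul(-4, Add(-47, -4)), Mul(-1, 1183)) = Add(Mul(-4, -51), -1183) = Add(204, -1183) = -979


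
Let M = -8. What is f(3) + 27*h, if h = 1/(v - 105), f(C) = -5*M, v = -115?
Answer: 8773/220 ≈ 39.877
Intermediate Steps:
f(C) = 40 (f(C) = -5*(-8) = 40)
h = -1/220 (h = 1/(-115 - 105) = 1/(-220) = -1/220 ≈ -0.0045455)
f(3) + 27*h = 40 + 27*(-1/220) = 40 - 27/220 = 8773/220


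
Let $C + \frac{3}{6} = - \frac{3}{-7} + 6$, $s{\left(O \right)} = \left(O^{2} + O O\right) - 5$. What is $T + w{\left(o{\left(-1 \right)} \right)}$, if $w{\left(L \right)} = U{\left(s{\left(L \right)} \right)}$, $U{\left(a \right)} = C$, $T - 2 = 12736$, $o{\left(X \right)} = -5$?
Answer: $\frac{178415}{14} \approx 12744.0$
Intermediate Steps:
$s{\left(O \right)} = -5 + 2 O^{2}$ ($s{\left(O \right)} = \left(O^{2} + O^{2}\right) - 5 = 2 O^{2} - 5 = -5 + 2 O^{2}$)
$C = \frac{83}{14}$ ($C = - \frac{1}{2} + \left(- \frac{3}{-7} + 6\right) = - \frac{1}{2} + \left(\left(-3\right) \left(- \frac{1}{7}\right) + 6\right) = - \frac{1}{2} + \left(\frac{3}{7} + 6\right) = - \frac{1}{2} + \frac{45}{7} = \frac{83}{14} \approx 5.9286$)
$T = 12738$ ($T = 2 + 12736 = 12738$)
$U{\left(a \right)} = \frac{83}{14}$
$w{\left(L \right)} = \frac{83}{14}$
$T + w{\left(o{\left(-1 \right)} \right)} = 12738 + \frac{83}{14} = \frac{178415}{14}$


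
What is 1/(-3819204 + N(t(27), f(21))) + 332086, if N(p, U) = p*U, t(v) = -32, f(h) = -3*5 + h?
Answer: 1268367940055/3819396 ≈ 3.3209e+5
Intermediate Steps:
f(h) = -15 + h
N(p, U) = U*p
1/(-3819204 + N(t(27), f(21))) + 332086 = 1/(-3819204 + (-15 + 21)*(-32)) + 332086 = 1/(-3819204 + 6*(-32)) + 332086 = 1/(-3819204 - 192) + 332086 = 1/(-3819396) + 332086 = -1/3819396 + 332086 = 1268367940055/3819396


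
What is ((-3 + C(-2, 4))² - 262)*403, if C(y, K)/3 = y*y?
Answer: -72943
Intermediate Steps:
C(y, K) = 3*y² (C(y, K) = 3*(y*y) = 3*y²)
((-3 + C(-2, 4))² - 262)*403 = ((-3 + 3*(-2)²)² - 262)*403 = ((-3 + 3*4)² - 262)*403 = ((-3 + 12)² - 262)*403 = (9² - 262)*403 = (81 - 262)*403 = -181*403 = -72943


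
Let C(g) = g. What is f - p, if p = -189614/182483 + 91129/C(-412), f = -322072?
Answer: -24197630273437/75182996 ≈ -3.2185e+5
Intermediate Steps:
p = -16707614275/75182996 (p = -189614/182483 + 91129/(-412) = -189614*1/182483 + 91129*(-1/412) = -189614/182483 - 91129/412 = -16707614275/75182996 ≈ -222.23)
f - p = -322072 - 1*(-16707614275/75182996) = -322072 + 16707614275/75182996 = -24197630273437/75182996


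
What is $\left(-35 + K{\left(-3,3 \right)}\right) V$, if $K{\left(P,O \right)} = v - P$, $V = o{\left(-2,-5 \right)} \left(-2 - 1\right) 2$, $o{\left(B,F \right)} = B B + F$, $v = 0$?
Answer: $-192$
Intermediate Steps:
$o{\left(B,F \right)} = F + B^{2}$ ($o{\left(B,F \right)} = B^{2} + F = F + B^{2}$)
$V = 6$ ($V = \left(-5 + \left(-2\right)^{2}\right) \left(-2 - 1\right) 2 = \left(-5 + 4\right) \left(\left(-3\right) 2\right) = \left(-1\right) \left(-6\right) = 6$)
$K{\left(P,O \right)} = - P$ ($K{\left(P,O \right)} = 0 - P = - P$)
$\left(-35 + K{\left(-3,3 \right)}\right) V = \left(-35 - -3\right) 6 = \left(-35 + 3\right) 6 = \left(-32\right) 6 = -192$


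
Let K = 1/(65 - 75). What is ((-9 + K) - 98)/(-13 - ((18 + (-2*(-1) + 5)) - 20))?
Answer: 119/20 ≈ 5.9500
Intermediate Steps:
K = -⅒ (K = 1/(-10) = -⅒ ≈ -0.10000)
((-9 + K) - 98)/(-13 - ((18 + (-2*(-1) + 5)) - 20)) = ((-9 - ⅒) - 98)/(-13 - ((18 + (-2*(-1) + 5)) - 20)) = (-91/10 - 98)/(-13 - ((18 + (2 + 5)) - 20)) = -1071/10/(-13 - ((18 + 7) - 20)) = -1071/10/(-13 - (25 - 20)) = -1071/10/(-13 - 1*5) = -1071/10/(-13 - 5) = -1071/10/(-18) = -1/18*(-1071/10) = 119/20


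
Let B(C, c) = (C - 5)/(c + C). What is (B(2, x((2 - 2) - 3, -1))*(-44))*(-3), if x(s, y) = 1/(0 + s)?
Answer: -1188/5 ≈ -237.60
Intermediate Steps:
x(s, y) = 1/s
B(C, c) = (-5 + C)/(C + c)
(B(2, x((2 - 2) - 3, -1))*(-44))*(-3) = (((-5 + 2)/(2 + 1/((2 - 2) - 3)))*(-44))*(-3) = ((-3/(2 + 1/(0 - 3)))*(-44))*(-3) = ((-3/(2 + 1/(-3)))*(-44))*(-3) = ((-3/(2 - ⅓))*(-44))*(-3) = ((-3/(5/3))*(-44))*(-3) = (((⅗)*(-3))*(-44))*(-3) = -9/5*(-44)*(-3) = (396/5)*(-3) = -1188/5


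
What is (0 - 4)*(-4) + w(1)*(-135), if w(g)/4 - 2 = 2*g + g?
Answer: -2684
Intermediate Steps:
w(g) = 8 + 12*g (w(g) = 8 + 4*(2*g + g) = 8 + 4*(3*g) = 8 + 12*g)
(0 - 4)*(-4) + w(1)*(-135) = (0 - 4)*(-4) + (8 + 12*1)*(-135) = -4*(-4) + (8 + 12)*(-135) = 16 + 20*(-135) = 16 - 2700 = -2684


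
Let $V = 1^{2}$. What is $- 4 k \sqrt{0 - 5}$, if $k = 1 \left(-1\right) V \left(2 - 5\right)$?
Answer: $- 12 i \sqrt{5} \approx - 26.833 i$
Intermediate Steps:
$V = 1$
$k = 3$ ($k = 1 \left(-1\right) 1 \left(2 - 5\right) = \left(-1\right) 1 \left(-3\right) = \left(-1\right) \left(-3\right) = 3$)
$- 4 k \sqrt{0 - 5} = \left(-4\right) 3 \sqrt{0 - 5} = - 12 \sqrt{-5} = - 12 i \sqrt{5}$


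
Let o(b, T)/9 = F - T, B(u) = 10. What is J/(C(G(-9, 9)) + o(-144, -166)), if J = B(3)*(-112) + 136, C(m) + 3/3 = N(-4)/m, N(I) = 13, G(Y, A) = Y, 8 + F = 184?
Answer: -1107/3460 ≈ -0.31994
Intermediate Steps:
F = 176 (F = -8 + 184 = 176)
o(b, T) = 1584 - 9*T (o(b, T) = 9*(176 - T) = 1584 - 9*T)
C(m) = -1 + 13/m
J = -984 (J = 10*(-112) + 136 = -1120 + 136 = -984)
J/(C(G(-9, 9)) + o(-144, -166)) = -984/((13 - 1*(-9))/(-9) + (1584 - 9*(-166))) = -984/(-(13 + 9)/9 + (1584 + 1494)) = -984/(-⅑*22 + 3078) = -984/(-22/9 + 3078) = -984/27680/9 = -984*9/27680 = -1107/3460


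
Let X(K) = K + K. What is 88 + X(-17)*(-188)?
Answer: 6480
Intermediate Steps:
X(K) = 2*K
88 + X(-17)*(-188) = 88 + (2*(-17))*(-188) = 88 - 34*(-188) = 88 + 6392 = 6480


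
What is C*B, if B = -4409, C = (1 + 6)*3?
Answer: -92589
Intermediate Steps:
C = 21 (C = 7*3 = 21)
C*B = 21*(-4409) = -92589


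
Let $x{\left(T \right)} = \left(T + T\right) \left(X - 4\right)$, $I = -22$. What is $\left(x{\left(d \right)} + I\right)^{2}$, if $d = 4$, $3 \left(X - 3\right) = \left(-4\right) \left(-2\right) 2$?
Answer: $\frac{1444}{9} \approx 160.44$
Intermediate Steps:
$X = \frac{25}{3}$ ($X = 3 + \frac{\left(-4\right) \left(-2\right) 2}{3} = 3 + \frac{8 \cdot 2}{3} = 3 + \frac{1}{3} \cdot 16 = 3 + \frac{16}{3} = \frac{25}{3} \approx 8.3333$)
$x{\left(T \right)} = \frac{26 T}{3}$ ($x{\left(T \right)} = \left(T + T\right) \left(\frac{25}{3} - 4\right) = 2 T \frac{13}{3} = \frac{26 T}{3}$)
$\left(x{\left(d \right)} + I\right)^{2} = \left(\frac{26}{3} \cdot 4 - 22\right)^{2} = \left(\frac{104}{3} - 22\right)^{2} = \left(\frac{38}{3}\right)^{2} = \frac{1444}{9}$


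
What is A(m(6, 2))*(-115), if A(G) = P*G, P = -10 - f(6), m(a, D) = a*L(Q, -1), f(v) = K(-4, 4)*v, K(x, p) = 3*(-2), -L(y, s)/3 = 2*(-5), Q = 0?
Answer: -538200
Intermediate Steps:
L(y, s) = 30 (L(y, s) = -6*(-5) = -3*(-10) = 30)
K(x, p) = -6
f(v) = -6*v
m(a, D) = 30*a (m(a, D) = a*30 = 30*a)
P = 26 (P = -10 - (-6)*6 = -10 - 1*(-36) = -10 + 36 = 26)
A(G) = 26*G
A(m(6, 2))*(-115) = (26*(30*6))*(-115) = (26*180)*(-115) = 4680*(-115) = -538200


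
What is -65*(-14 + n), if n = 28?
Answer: -910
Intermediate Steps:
-65*(-14 + n) = -65*(-14 + 28) = -65*14 = -910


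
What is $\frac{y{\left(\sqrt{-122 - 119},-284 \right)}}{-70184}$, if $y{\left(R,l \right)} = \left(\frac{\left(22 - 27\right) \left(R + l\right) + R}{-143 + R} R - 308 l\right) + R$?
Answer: $- \frac{113125003}{90756685} + \frac{2957 i \sqrt{241}}{23421080} \approx -1.2465 + 0.00196 i$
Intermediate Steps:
$y{\left(R,l \right)} = R - 308 l + \frac{R \left(- 5 l - 4 R\right)}{-143 + R}$ ($y{\left(R,l \right)} = \left(\frac{- 5 \left(R + l\right) + R}{-143 + R} R - 308 l\right) + R = \left(\frac{\left(- 5 R - 5 l\right) + R}{-143 + R} R - 308 l\right) + R = \left(\frac{- 5 l - 4 R}{-143 + R} R - 308 l\right) + R = \left(\frac{R \left(- 5 l - 4 R\right)}{-143 + R} - 308 l\right) + R = \left(- 308 l + \frac{R \left(- 5 l - 4 R\right)}{-143 + R}\right) + R = R - 308 l + \frac{R \left(- 5 l - 4 R\right)}{-143 + R}$)
$\frac{y{\left(\sqrt{-122 - 119},-284 \right)}}{-70184} = \frac{\frac{1}{-143 + \sqrt{-122 - 119}} \left(- 143 \sqrt{-122 - 119} - 3 \left(\sqrt{-122 - 119}\right)^{2} + 44044 \left(-284\right) - 313 \sqrt{-122 - 119} \left(-284\right)\right)}{-70184} = \frac{- 143 \sqrt{-241} - 3 \left(\sqrt{-241}\right)^{2} - 12508496 - 313 \sqrt{-241} \left(-284\right)}{-143 + \sqrt{-241}} \left(- \frac{1}{70184}\right) = \frac{- 143 i \sqrt{241} - 3 \left(i \sqrt{241}\right)^{2} - 12508496 - 313 i \sqrt{241} \left(-284\right)}{-143 + i \sqrt{241}} \left(- \frac{1}{70184}\right) = \frac{- 143 i \sqrt{241} - -723 - 12508496 + 88892 i \sqrt{241}}{-143 + i \sqrt{241}} \left(- \frac{1}{70184}\right) = \frac{- 143 i \sqrt{241} + 723 - 12508496 + 88892 i \sqrt{241}}{-143 + i \sqrt{241}} \left(- \frac{1}{70184}\right) = \frac{-12507773 + 88749 i \sqrt{241}}{-143 + i \sqrt{241}} \left(- \frac{1}{70184}\right) = - \frac{-12507773 + 88749 i \sqrt{241}}{70184 \left(-143 + i \sqrt{241}\right)}$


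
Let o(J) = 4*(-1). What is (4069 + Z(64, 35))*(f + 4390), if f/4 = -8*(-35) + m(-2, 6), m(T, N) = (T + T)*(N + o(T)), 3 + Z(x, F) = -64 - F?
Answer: 21731226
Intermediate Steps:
o(J) = -4
Z(x, F) = -67 - F (Z(x, F) = -3 + (-64 - F) = -67 - F)
m(T, N) = 2*T*(-4 + N) (m(T, N) = (T + T)*(N - 4) = (2*T)*(-4 + N) = 2*T*(-4 + N))
f = 1088 (f = 4*(-8*(-35) + 2*(-2)*(-4 + 6)) = 4*(280 + 2*(-2)*2) = 4*(280 - 8) = 4*272 = 1088)
(4069 + Z(64, 35))*(f + 4390) = (4069 + (-67 - 1*35))*(1088 + 4390) = (4069 + (-67 - 35))*5478 = (4069 - 102)*5478 = 3967*5478 = 21731226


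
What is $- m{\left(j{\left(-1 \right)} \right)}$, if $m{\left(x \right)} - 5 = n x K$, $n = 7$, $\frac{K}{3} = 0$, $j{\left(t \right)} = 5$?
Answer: $-5$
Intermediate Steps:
$K = 0$ ($K = 3 \cdot 0 = 0$)
$m{\left(x \right)} = 5$ ($m{\left(x \right)} = 5 + 7 x 0 = 5 + 0 = 5$)
$- m{\left(j{\left(-1 \right)} \right)} = \left(-1\right) 5 = -5$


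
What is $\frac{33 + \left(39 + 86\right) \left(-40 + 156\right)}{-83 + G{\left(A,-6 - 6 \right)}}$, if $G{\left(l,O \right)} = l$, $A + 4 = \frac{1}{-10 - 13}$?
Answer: $- \frac{334259}{2002} \approx -166.96$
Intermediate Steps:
$A = - \frac{93}{23}$ ($A = -4 + \frac{1}{-10 - 13} = -4 + \frac{1}{-23} = -4 - \frac{1}{23} = - \frac{93}{23} \approx -4.0435$)
$\frac{33 + \left(39 + 86\right) \left(-40 + 156\right)}{-83 + G{\left(A,-6 - 6 \right)}} = \frac{33 + \left(39 + 86\right) \left(-40 + 156\right)}{-83 - \frac{93}{23}} = \frac{33 + 125 \cdot 116}{- \frac{2002}{23}} = \left(33 + 14500\right) \left(- \frac{23}{2002}\right) = 14533 \left(- \frac{23}{2002}\right) = - \frac{334259}{2002}$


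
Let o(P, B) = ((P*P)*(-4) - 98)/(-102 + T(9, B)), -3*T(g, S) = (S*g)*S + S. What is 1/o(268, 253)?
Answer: 288320/431091 ≈ 0.66881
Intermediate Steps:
T(g, S) = -S/3 - g*S²/3 (T(g, S) = -((S*g)*S + S)/3 = -(g*S² + S)/3 = -(S + g*S²)/3 = -S/3 - g*S²/3)
o(P, B) = (-98 - 4*P²)/(-102 - B*(1 + 9*B)/3) (o(P, B) = ((P*P)*(-4) - 98)/(-102 - B*(1 + B*9)/3) = (P²*(-4) - 98)/(-102 - B*(1 + 9*B)/3) = (-4*P² - 98)/(-102 - B*(1 + 9*B)/3) = (-98 - 4*P²)/(-102 - B*(1 + 9*B)/3))
1/o(268, 253) = 1/(6*(49 + 2*268²)/(306 + 253*(1 + 9*253))) = 1/(6*(49 + 2*71824)/(306 + 253*(1 + 2277))) = 1/(6*(49 + 143648)/(306 + 253*2278)) = 1/(6*143697/(306 + 576334)) = 1/(6*143697/576640) = 1/(6*(1/576640)*143697) = 1/(431091/288320) = 288320/431091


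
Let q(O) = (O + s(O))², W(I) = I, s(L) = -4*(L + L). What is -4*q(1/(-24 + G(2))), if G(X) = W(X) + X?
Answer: -49/100 ≈ -0.49000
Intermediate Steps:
s(L) = -8*L
G(X) = 2*X (G(X) = X + X = 2*X)
q(O) = 49*O² (q(O) = (O - 8*O)² = (-7*O)² = 49*O²)
-4*q(1/(-24 + G(2))) = -196*(1/(-24 + 2*2))² = -196*(1/(-24 + 4))² = -196*(1/(-20))² = -196*(-1/20)² = -196/400 = -4*49/400 = -49/100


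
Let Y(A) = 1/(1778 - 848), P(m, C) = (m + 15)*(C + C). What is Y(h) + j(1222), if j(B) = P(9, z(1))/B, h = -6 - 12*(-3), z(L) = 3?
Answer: 67571/568230 ≈ 0.11891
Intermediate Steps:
P(m, C) = 2*C*(15 + m) (P(m, C) = (15 + m)*(2*C) = 2*C*(15 + m))
h = 30 (h = -6 + 36 = 30)
Y(A) = 1/930
j(B) = 144/B (j(B) = (2*3*(15 + 9))/B = (2*3*24)/B = 144/B)
Y(h) + j(1222) = 1/930 + 144/1222 = 1/930 + 144*(1/1222) = 1/930 + 72/611 = 67571/568230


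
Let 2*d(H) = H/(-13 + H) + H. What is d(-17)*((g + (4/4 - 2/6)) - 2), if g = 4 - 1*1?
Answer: -493/36 ≈ -13.694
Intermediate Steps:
d(H) = H/2 + H/(2*(-13 + H)) (d(H) = (H/(-13 + H) + H)/2 = (H + H/(-13 + H))/2 = H/2 + H/(2*(-13 + H)))
g = 3 (g = 4 - 1 = 3)
d(-17)*((g + (4/4 - 2/6)) - 2) = ((1/2)*(-17)*(-12 - 17)/(-13 - 17))*((3 + (4/4 - 2/6)) - 2) = ((1/2)*(-17)*(-29)/(-30))*((3 + (4*(1/4) - 2*1/6)) - 2) = ((1/2)*(-17)*(-1/30)*(-29))*((3 + (1 - 1/3)) - 2) = -493*((3 + 2/3) - 2)/60 = -493*(11/3 - 2)/60 = -493/60*5/3 = -493/36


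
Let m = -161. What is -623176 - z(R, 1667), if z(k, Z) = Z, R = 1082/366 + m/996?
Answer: -624843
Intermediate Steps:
R = 56597/20252 (R = 1082/366 - 161/996 = 1082*(1/366) - 161*1/996 = 541/183 - 161/996 = 56597/20252 ≈ 2.7946)
-623176 - z(R, 1667) = -623176 - 1*1667 = -623176 - 1667 = -624843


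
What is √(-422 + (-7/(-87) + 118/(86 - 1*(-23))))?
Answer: I*√37844727951/9483 ≈ 20.514*I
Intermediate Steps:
√(-422 + (-7/(-87) + 118/(86 - 1*(-23)))) = √(-422 + (-7*(-1/87) + 118/(86 + 23))) = √(-422 + (7/87 + 118/109)) = √(-422 + 11029/9483) = √(-3990797/9483) = I*√37844727951/9483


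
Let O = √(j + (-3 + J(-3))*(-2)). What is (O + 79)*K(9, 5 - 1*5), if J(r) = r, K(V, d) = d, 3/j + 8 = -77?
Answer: 0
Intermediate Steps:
j = -3/85 (j = 3/(-8 - 77) = 3/(-85) = 3*(-1/85) = -3/85 ≈ -0.035294)
O = 3*√9605/85 (O = √(-3/85 + (-3 - 3)*(-2)) = √(-3/85 - 6*(-2)) = √(-3/85 + 12) = √(1017/85) = 3*√9605/85 ≈ 3.4590)
(O + 79)*K(9, 5 - 1*5) = (3*√9605/85 + 79)*(5 - 1*5) = (79 + 3*√9605/85)*(5 - 5) = (79 + 3*√9605/85)*0 = 0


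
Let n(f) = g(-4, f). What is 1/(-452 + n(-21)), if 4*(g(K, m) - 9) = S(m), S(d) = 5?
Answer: -4/1767 ≈ -0.0022637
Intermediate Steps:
g(K, m) = 41/4 (g(K, m) = 9 + (1/4)*5 = 9 + 5/4 = 41/4)
n(f) = 41/4
1/(-452 + n(-21)) = 1/(-452 + 41/4) = 1/(-1767/4) = -4/1767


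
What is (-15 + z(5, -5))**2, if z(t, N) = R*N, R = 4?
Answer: 1225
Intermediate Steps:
z(t, N) = 4*N
(-15 + z(5, -5))**2 = (-15 + 4*(-5))**2 = (-15 - 20)**2 = (-35)**2 = 1225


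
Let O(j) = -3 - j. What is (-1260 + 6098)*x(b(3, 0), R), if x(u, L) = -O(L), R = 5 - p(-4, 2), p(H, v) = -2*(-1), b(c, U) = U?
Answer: 29028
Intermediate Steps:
p(H, v) = 2
R = 3 (R = 5 - 1*2 = 5 - 2 = 3)
x(u, L) = 3 + L (x(u, L) = -(-3 - L) = 3 + L)
(-1260 + 6098)*x(b(3, 0), R) = (-1260 + 6098)*(3 + 3) = 4838*6 = 29028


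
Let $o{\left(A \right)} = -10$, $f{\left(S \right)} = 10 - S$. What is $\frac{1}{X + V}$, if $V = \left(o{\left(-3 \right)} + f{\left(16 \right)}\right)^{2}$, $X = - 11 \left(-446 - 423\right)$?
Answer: $\frac{1}{9815} \approx 0.00010188$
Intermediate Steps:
$X = 9559$ ($X = \left(-11\right) \left(-869\right) = 9559$)
$V = 256$ ($V = \left(-10 + \left(10 - 16\right)\right)^{2} = \left(-10 - 6\right)^{2} = \left(-16\right)^{2} = 256$)
$\frac{1}{X + V} = \frac{1}{9559 + 256} = \frac{1}{9815}$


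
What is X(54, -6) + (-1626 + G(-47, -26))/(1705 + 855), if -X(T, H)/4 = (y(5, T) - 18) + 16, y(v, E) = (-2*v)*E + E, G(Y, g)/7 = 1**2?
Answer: 4995501/2560 ≈ 1951.4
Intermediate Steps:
G(Y, g) = 7 (G(Y, g) = 7*1**2 = 7*1 = 7)
y(v, E) = E - 2*E*v (y(v, E) = -2*E*v + E = E - 2*E*v)
X(T, H) = 8 + 36*T (X(T, H) = -4*((T*(1 - 2*5) - 18) + 16) = -4*((T*(1 - 10) - 18) + 16) = -4*((T*(-9) - 18) + 16) = -4*((-9*T - 18) + 16) = -4*((-18 - 9*T) + 16) = -4*(-2 - 9*T) = 8 + 36*T)
X(54, -6) + (-1626 + G(-47, -26))/(1705 + 855) = (8 + 36*54) + (-1626 + 7)/(1705 + 855) = (8 + 1944) - 1619/2560 = 1952 - 1619*1/2560 = 1952 - 1619/2560 = 4995501/2560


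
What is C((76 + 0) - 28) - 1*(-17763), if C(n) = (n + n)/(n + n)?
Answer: 17764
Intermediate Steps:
C(n) = 1 (C(n) = (2*n)/((2*n)) = (2*n)*(1/(2*n)) = 1)
C((76 + 0) - 28) - 1*(-17763) = 1 - 1*(-17763) = 1 + 17763 = 17764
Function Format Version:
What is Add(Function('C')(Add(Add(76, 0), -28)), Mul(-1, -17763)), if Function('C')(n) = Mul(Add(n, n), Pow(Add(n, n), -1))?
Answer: 17764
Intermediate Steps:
Function('C')(n) = 1 (Function('C')(n) = Mul(Mul(2, n), Pow(Mul(2, n), -1)) = Mul(Mul(2, n), Mul(Rational(1, 2), Pow(n, -1))) = 1)
Add(Function('C')(Add(Add(76, 0), -28)), Mul(-1, -17763)) = Add(1, Mul(-1, -17763)) = Add(1, 17763) = 17764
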